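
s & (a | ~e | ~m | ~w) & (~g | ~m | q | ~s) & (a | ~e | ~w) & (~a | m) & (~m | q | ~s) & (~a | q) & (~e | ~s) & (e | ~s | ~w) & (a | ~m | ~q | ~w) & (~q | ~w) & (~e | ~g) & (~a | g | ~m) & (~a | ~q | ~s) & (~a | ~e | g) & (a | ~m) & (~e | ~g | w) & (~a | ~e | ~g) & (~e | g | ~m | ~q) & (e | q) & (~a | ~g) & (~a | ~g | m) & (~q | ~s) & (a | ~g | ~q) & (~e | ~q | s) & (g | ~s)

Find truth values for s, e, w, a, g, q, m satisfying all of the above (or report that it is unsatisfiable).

Unsatisfiable — no assignment works.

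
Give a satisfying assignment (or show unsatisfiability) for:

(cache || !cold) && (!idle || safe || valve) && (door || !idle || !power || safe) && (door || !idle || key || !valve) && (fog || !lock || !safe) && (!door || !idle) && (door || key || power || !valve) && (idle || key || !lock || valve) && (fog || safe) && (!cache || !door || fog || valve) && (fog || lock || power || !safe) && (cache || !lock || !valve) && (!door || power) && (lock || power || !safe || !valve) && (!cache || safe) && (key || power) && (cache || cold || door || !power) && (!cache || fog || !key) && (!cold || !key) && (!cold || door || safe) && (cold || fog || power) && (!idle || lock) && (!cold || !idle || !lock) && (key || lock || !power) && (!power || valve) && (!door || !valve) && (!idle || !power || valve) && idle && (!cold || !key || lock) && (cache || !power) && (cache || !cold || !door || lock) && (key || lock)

Unit clause (idle) forces idle = True.
In (!door || !idle) only !door is left, so door = False.
In (!idle || lock) only lock is left, so lock = True.
In (!cold || !idle || !lock) only !cold is left, so cold = False.
Set safe = True.
  then (fog || !lock || !safe) forces fog = True.
Set key = True.
Set valve = True.
  then (cache || !lock || !valve) forces cache = True.
Set power = False.
All clauses satisfied.

safe: True, key: True, lock: True, valve: True, cold: False, door: False, cache: True, idle: True, power: False, fog: True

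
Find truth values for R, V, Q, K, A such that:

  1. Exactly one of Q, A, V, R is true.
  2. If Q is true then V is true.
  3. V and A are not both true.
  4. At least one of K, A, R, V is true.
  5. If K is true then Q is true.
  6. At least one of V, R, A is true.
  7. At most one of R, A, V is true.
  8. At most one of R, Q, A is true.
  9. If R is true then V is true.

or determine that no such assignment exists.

R = False, V = True, Q = False, K = False, A = False

  (1) {Q, A, V, R}: 1 true — exactly one ✓
  (2) Q=F ⇒ V: vacuous ✓
  (3) V=T, A=F — not both ✓
  (4) {K, A, R, V}: 1 true — at least one ✓
  (5) K=F ⇒ Q: vacuous ✓
  (6) {V, R, A}: 1 true — at least one ✓
  (7) {R, A, V}: 1 true — at most one ✓
  (8) {R, Q, A}: 0 true — at most one ✓
  (9) R=F ⇒ V: vacuous ✓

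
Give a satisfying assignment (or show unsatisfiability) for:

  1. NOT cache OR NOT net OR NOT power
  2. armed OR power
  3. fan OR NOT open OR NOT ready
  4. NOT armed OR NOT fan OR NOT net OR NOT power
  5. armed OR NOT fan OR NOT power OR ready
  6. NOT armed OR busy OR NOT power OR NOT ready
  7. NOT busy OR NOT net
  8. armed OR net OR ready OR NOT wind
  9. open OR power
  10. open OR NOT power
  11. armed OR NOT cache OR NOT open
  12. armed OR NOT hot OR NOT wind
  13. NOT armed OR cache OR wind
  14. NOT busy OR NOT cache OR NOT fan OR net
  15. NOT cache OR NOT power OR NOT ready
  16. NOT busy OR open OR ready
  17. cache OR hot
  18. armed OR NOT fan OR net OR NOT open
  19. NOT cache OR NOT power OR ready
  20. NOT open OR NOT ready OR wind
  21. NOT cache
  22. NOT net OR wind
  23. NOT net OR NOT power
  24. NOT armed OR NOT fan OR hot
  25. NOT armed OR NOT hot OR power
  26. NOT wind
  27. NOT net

open = True, net = False, cache = False, wind = False, power = True, armed = False, fan = False, hot = True, busy = False, ready = False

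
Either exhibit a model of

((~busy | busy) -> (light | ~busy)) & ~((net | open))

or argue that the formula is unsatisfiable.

net=F; busy=F; light=T; open=F

  (~busy | busy) -> (light | ~busy) = True
    ~busy | busy = True
      ~busy = True
    light | ~busy = True
      ~busy = True
  ~((net | open)) = True
    net | open = False
Both conjuncts True, so the formula holds.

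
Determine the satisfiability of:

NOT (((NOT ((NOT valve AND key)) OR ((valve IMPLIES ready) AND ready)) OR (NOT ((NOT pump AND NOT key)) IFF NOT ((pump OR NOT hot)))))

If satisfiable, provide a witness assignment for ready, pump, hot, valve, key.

ready = False, pump = True, hot = False, valve = False, key = True

  NOT (((NOT ((NOT valve AND key)) OR ((valve IMPLIES ready) AND ready)) OR (NOT ((NOT pump AND NOT key)) IFF NOT ((pump OR NOT hot))))) = True
    (NOT ((NOT valve AND key)) OR ((valve IMPLIES ready) AND ready)) OR (NOT ((NOT pump AND NOT key)) IFF NOT ((pump OR NOT hot))) = False
      NOT ((NOT valve AND key)) OR ((valve IMPLIES ready) AND ready) = False
        NOT ((NOT valve AND key)) = False
          NOT valve AND key = True
            NOT valve = True
        (valve IMPLIES ready) AND ready = False
          valve IMPLIES ready = True
      NOT ((NOT pump AND NOT key)) IFF NOT ((pump OR NOT hot)) = False
        NOT ((NOT pump AND NOT key)) = True
          NOT pump AND NOT key = False
            NOT pump = False
            NOT key = False
        NOT ((pump OR NOT hot)) = False
          pump OR NOT hot = True
            NOT hot = True
The formula evaluates to True.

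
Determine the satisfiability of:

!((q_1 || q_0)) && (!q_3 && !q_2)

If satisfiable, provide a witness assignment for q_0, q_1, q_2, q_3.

q_0: False, q_1: False, q_2: False, q_3: False

  !((q_1 || q_0)) = True
    q_1 || q_0 = False
  !q_3 && !q_2 = True
    !q_3 = True
    !q_2 = True
Both conjuncts True, so the formula holds.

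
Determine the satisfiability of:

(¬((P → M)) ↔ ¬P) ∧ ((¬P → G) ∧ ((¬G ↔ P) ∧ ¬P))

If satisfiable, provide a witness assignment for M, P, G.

Case P = True: the conjunct ¬P is False.
Case P = False: the conjunct ¬((P → M)) ↔ ¬P becomes ¬True ↔ ¬False = False.
Both cases fail — unsatisfiable.

No satisfying assignment exists.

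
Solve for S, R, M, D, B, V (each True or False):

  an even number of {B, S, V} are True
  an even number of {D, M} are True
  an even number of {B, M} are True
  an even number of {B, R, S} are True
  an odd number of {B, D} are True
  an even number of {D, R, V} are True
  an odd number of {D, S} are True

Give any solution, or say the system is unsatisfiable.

Adding constraints 2, 3, 5 mod 2: every variable appears an even number of times on the left, so the left side is 0.
But the right sides sum to 1 (mod 2). 0 ≠ 1 — the system is inconsistent.

UNSATISFIABLE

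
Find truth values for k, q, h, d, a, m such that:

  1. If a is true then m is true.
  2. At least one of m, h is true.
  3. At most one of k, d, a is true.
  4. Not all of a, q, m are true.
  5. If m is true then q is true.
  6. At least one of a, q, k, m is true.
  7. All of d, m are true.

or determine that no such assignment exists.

k = False; q = True; h = True; d = True; a = False; m = True

  (1) a=F ⇒ m: vacuous ✓
  (2) {m, h}: 2 true — at least one ✓
  (3) {k, d, a}: 1 true — at most one ✓
  (4) {a, q, m}: 2/3 true — not all ✓
  (5) m=T ⇒ q: T ✓
  (6) {a, q, k, m}: 2 true — at least one ✓
  (7) {d, m}: all 2 true ✓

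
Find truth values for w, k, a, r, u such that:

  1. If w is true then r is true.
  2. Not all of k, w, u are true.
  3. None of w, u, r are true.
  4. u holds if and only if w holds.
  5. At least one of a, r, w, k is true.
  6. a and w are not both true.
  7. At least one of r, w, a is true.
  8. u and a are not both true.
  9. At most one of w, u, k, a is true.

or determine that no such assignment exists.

w = False; k = False; a = True; r = False; u = False

  (1) w=F ⇒ r: vacuous ✓
  (2) {k, w, u}: 0/3 true — not all ✓
  (3) {w, u, r}: 0 true — none ✓
  (4) u=F, w=F — same ✓
  (5) {a, r, w, k}: 1 true — at least one ✓
  (6) a=T, w=F — not both ✓
  (7) {r, w, a}: 1 true — at least one ✓
  (8) u=F, a=T — not both ✓
  (9) {w, u, k, a}: 1 true — at most one ✓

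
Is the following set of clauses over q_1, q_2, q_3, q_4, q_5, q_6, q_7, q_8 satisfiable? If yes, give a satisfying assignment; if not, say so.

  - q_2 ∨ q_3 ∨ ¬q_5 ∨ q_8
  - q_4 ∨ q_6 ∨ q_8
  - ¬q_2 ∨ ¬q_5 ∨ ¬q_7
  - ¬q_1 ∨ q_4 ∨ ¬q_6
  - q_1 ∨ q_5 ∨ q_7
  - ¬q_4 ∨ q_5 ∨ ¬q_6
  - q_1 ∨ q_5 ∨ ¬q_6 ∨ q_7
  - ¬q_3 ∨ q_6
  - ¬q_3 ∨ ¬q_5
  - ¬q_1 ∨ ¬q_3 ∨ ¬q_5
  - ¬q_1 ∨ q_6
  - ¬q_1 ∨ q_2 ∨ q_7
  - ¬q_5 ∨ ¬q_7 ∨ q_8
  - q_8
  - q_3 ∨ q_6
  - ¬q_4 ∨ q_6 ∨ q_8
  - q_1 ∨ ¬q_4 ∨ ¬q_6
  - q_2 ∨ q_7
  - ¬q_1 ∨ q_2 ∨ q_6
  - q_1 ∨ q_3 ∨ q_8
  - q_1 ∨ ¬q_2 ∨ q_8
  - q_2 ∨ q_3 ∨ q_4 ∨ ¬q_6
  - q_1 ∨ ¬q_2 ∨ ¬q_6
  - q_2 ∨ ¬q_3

q_1 = True, q_2 = False, q_3 = False, q_4 = True, q_5 = True, q_6 = True, q_7 = True, q_8 = True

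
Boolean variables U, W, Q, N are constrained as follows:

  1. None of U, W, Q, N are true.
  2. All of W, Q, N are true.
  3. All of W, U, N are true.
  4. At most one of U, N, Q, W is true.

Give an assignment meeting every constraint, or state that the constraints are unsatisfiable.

The formula is unsatisfiable.

Case U = True:
  Constraint (1) is violated (U=T) — contradiction.
Case U = False:
  Constraint (3) is violated (U=F) — contradiction.
Both cases fail — unsatisfiable.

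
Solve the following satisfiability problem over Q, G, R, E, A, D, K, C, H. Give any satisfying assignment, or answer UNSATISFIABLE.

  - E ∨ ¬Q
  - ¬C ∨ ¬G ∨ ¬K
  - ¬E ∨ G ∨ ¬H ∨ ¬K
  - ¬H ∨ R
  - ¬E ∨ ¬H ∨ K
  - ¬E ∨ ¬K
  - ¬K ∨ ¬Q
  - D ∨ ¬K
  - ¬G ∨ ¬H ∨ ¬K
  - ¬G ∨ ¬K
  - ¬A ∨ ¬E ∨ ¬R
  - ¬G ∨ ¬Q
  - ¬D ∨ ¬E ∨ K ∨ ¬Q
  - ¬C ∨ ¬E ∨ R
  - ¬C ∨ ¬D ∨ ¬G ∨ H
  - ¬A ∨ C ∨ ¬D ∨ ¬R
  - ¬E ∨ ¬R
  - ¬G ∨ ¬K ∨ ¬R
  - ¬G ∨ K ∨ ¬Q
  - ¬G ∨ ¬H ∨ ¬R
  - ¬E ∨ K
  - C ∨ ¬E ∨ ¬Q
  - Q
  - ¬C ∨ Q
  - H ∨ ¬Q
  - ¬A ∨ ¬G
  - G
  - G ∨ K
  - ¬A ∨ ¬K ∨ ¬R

Case Q = True:
  (E ∨ ¬Q) forces E = True.
  (¬E ∨ ¬K) forces K = False.
  Clause (¬E ∨ K) is falsified — contradiction.
Case Q = False:
  Clause (Q) is falsified — contradiction.
Both cases fail, so the formula is unsatisfiable.

Unsatisfiable — no assignment works.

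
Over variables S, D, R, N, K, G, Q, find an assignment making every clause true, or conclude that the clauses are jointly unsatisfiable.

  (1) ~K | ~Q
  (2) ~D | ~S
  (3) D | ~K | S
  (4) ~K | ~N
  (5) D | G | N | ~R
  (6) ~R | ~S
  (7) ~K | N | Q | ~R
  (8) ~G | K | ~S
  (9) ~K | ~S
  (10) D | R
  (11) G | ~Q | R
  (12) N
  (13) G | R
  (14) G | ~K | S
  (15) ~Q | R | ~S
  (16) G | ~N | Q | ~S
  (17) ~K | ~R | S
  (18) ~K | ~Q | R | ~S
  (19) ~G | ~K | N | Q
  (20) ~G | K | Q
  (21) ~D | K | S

S=F, D=F, R=T, N=T, K=F, G=T, Q=T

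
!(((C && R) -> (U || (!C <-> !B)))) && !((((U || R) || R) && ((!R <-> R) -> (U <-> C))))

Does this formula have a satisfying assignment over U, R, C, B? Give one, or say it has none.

The formula is unsatisfiable.

Case R = True: the conjunct !((((U || R) || R) && ((!R <-> R) -> (U <-> C)))) becomes !((True && True)) = False.
Case R = False: the conjunct !(((C && R) -> (U || (!C <-> !B)))) becomes !((False -> (U || (!C <-> !B)))) = False.
Both cases fail — unsatisfiable.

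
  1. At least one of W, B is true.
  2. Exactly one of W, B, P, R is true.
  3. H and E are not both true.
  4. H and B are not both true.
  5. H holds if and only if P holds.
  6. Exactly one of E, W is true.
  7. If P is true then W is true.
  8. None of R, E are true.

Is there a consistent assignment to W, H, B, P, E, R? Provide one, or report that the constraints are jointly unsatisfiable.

W = True, H = False, B = False, P = False, E = False, R = False

  (1) {W, B}: 1 true — at least one ✓
  (2) {W, B, P, R}: 1 true — exactly one ✓
  (3) H=F, E=F — not both ✓
  (4) H=F, B=F — not both ✓
  (5) H=F, P=F — same ✓
  (6) {E, W}: 1 true — exactly one ✓
  (7) P=F ⇒ W: vacuous ✓
  (8) {R, E}: 0 true — none ✓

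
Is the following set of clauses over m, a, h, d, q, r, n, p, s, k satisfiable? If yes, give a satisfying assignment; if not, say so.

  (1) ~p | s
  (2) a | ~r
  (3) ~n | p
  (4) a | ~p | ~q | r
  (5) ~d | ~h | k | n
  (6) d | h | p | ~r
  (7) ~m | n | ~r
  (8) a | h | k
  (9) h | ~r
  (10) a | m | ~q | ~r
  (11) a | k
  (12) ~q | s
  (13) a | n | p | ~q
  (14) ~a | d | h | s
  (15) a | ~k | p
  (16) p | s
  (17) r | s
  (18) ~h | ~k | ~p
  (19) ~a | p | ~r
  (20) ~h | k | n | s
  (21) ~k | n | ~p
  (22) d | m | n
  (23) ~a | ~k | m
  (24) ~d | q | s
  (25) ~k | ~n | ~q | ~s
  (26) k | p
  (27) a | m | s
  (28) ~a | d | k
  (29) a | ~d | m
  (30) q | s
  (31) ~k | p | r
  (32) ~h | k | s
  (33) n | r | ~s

m=T; a=T; h=F; d=T; q=T; r=F; n=T; p=T; s=T; k=F

Set m = True.
Set a = True.
Set h = False.
  then (h | ~r) forces r = False.
  then (r | s) forces s = True.
  then (n | r | ~s) forces n = True.
  then (~n | p) forces p = True.
Set d = True.
Set q = True.
  then (~k | ~n | ~q | ~s) forces k = False.
All clauses satisfied.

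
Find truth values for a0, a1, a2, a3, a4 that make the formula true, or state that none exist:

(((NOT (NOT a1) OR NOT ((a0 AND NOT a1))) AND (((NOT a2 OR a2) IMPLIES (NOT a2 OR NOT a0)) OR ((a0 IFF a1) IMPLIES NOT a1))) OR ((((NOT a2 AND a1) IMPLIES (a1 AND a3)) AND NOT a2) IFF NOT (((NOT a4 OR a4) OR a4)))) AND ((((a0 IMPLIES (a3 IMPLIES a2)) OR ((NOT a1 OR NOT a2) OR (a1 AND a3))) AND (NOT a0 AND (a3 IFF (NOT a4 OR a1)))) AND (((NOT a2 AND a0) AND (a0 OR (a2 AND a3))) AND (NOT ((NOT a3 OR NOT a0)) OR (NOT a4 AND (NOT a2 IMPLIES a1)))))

Case a0 = True: the conjunct NOT a0 is False.
Case a0 = False: the conjunct a0 is False.
Both cases fail — unsatisfiable.

UNSATISFIABLE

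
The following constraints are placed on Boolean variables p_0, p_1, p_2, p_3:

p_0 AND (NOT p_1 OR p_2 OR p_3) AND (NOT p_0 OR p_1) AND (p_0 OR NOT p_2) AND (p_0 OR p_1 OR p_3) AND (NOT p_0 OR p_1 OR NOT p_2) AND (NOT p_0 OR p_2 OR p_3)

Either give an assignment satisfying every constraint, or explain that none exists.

p_0 = True; p_1 = True; p_2 = True; p_3 = False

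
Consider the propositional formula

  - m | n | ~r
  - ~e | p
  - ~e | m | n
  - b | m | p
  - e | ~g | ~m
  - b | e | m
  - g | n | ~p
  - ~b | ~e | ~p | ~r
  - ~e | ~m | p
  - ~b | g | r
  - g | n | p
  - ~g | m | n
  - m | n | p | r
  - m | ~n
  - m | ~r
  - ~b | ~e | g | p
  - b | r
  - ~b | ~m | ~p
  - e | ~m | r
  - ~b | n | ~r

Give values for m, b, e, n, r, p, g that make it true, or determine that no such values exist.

m: True; b: False; e: False; n: True; r: True; p: False; g: False

Set m = True.
Set b = False.
  then (b | r) forces r = True.
Set e = False.
  then (e | ~g | ~m) forces g = False.
Try n = False:
  (g | n | ~p) forces p = False.
  clause (g | n | p) is falsified — backtrack.
So n = True.
Set p = False.
All clauses satisfied.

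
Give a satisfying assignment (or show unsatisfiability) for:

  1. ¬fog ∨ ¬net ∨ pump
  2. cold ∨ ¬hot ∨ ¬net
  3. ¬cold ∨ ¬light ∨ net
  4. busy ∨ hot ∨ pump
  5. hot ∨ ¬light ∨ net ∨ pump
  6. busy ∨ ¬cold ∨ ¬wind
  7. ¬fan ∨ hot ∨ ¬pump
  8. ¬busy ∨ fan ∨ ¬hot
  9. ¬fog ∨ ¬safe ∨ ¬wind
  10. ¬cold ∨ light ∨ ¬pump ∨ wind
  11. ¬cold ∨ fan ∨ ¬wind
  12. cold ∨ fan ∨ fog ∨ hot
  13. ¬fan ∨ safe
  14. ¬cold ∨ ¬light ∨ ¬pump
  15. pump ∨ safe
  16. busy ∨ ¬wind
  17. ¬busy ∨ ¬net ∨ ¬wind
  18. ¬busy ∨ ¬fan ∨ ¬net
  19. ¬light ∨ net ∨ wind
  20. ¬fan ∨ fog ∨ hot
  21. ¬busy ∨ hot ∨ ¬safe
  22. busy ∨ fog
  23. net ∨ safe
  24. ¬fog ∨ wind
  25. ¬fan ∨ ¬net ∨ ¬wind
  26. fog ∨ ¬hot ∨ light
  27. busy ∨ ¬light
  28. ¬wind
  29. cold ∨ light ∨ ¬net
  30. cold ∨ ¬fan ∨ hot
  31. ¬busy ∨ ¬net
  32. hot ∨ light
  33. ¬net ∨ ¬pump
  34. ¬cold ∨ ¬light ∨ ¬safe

Case wind = True:
  Clause (¬wind) is falsified — contradiction.
Case wind = False:
  (¬fog ∨ wind) forces fog = False.
  (busy ∨ fog) forces busy = True.
  (¬busy ∨ ¬net) forces net = False.
  (¬light ∨ net ∨ wind) forces light = False.
  (net ∨ safe) forces safe = True.
  (¬busy ∨ hot ∨ ¬safe) forces hot = True.
  Clause (fog ∨ ¬hot ∨ light) is falsified — contradiction.
Both cases fail, so the formula is unsatisfiable.

Unsatisfiable — no assignment works.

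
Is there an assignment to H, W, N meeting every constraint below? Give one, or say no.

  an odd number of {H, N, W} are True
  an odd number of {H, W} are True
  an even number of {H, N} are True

H: False; W: True; N: False

{H, N, W}: 1 true → odd ✓
{H, W}: 1 true → odd ✓
{H, N}: 0 true → even ✓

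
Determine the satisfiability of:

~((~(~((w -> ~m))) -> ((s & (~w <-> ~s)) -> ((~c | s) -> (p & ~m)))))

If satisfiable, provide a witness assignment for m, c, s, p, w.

m = False, c = True, s = True, p = False, w = True

  ~((~(~((w -> ~m))) -> ((s & (~w <-> ~s)) -> ((~c | s) -> (p & ~m))))) = True
    ~(~((w -> ~m))) -> ((s & (~w <-> ~s)) -> ((~c | s) -> (p & ~m))) = False
      ~(~((w -> ~m))) = True
        ~((w -> ~m)) = False
          w -> ~m = True
            ~m = True
      (s & (~w <-> ~s)) -> ((~c | s) -> (p & ~m)) = False
        s & (~w <-> ~s) = True
          ~w <-> ~s = True
            ~w = False
            ~s = False
        (~c | s) -> (p & ~m) = False
          ~c | s = True
            ~c = False
          p & ~m = False
            ~m = True
The formula evaluates to True.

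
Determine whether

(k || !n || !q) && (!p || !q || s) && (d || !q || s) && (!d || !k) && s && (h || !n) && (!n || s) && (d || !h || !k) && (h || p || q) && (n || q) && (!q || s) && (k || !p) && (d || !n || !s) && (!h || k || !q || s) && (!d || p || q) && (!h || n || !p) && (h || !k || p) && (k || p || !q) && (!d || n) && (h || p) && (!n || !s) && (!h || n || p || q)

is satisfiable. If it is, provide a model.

d=F, h=F, p=T, n=F, q=T, s=T, k=T

Unit clause (s) forces s = True.
In (!n || !s) only !n is left, so n = False.
In (n || q) only q is left, so q = True.
In (!d || n) only !d is left, so d = False.
Set h = False.
  then (h || p) forces p = True.
  then (k || !p) forces k = True.
All clauses satisfied.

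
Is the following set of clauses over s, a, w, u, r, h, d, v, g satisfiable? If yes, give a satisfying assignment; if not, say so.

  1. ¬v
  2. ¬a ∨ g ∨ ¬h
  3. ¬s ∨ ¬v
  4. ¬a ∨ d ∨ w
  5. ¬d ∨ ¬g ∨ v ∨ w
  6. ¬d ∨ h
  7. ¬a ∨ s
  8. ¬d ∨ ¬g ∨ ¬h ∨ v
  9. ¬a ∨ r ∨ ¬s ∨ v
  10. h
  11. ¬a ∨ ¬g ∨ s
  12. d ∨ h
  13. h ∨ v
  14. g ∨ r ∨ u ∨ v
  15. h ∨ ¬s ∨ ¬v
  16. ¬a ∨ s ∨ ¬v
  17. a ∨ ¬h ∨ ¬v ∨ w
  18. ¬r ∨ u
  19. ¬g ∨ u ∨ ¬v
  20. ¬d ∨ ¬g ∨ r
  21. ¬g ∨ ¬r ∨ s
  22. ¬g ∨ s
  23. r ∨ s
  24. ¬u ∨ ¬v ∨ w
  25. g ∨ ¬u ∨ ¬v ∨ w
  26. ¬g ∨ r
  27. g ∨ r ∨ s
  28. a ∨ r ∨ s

Unit clause (¬v) forces v = False.
Unit clause (h) forces h = True.
Set s = False.
  then (¬a ∨ s) forces a = False.
  then (¬g ∨ s) forces g = False.
  then (r ∨ s) forces r = True.
  then (¬r ∨ u) forces u = True.
Set w = True.
Set d = True.
All clauses satisfied.

s=F, a=F, w=T, u=T, r=T, h=T, d=T, v=F, g=F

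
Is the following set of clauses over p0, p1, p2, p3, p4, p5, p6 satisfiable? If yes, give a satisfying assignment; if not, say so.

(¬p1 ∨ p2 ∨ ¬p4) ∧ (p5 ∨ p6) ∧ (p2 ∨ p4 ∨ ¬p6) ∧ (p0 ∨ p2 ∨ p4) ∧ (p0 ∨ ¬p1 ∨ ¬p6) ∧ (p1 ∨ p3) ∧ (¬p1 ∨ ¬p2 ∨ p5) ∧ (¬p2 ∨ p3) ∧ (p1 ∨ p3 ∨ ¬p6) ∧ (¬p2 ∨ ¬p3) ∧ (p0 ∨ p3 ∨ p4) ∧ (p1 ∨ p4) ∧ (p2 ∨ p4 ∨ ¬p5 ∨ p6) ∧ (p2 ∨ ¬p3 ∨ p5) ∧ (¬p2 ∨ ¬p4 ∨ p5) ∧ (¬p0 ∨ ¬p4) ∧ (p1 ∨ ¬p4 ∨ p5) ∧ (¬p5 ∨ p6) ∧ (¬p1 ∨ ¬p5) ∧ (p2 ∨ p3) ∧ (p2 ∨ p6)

Set p0 = False.
Try p1 = True:
  (p0 ∨ ¬p1 ∨ ¬p6) forces p6 = False.
  (p5 ∨ p6) forces p5 = True.
  clause (¬p5 ∨ p6) is falsified — backtrack.
So p1 = False.
  then (p1 ∨ p3) forces p3 = True.
  then (¬p2 ∨ ¬p3) forces p2 = False.
  then (p1 ∨ p4) forces p4 = True.
  then (p2 ∨ ¬p3 ∨ p5) forces p5 = True.
  then (¬p5 ∨ p6) forces p6 = True.
All clauses satisfied.

p0=F, p1=F, p2=F, p3=T, p4=T, p5=T, p6=T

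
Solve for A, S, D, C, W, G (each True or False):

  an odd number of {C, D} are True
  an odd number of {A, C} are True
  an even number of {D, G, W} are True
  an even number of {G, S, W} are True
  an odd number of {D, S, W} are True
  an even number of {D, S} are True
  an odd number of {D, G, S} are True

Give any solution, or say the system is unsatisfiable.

A=F, S=F, D=F, C=T, W=T, G=T

{C, D}: 1 true → odd ✓
{A, C}: 1 true → odd ✓
{D, G, W}: 2 true → even ✓
{G, S, W}: 2 true → even ✓
{D, S, W}: 1 true → odd ✓
{D, S}: 0 true → even ✓
{D, G, S}: 1 true → odd ✓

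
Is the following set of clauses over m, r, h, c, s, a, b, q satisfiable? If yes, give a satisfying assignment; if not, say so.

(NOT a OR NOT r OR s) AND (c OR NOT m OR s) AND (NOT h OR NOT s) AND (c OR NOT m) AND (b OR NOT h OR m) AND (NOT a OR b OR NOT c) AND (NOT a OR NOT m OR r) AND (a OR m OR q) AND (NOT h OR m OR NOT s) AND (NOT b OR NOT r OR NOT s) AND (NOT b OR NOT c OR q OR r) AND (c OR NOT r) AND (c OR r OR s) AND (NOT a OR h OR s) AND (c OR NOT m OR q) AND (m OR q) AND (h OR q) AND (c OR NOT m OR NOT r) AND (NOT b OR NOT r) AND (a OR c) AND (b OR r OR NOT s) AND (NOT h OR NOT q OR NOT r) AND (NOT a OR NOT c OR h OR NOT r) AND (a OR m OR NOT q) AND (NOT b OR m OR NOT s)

m=T, r=F, h=T, c=T, s=F, a=F, b=T, q=T

Set m = True.
  then (c OR NOT m) forces c = True.
Set r = False.
  then (NOT a OR NOT m OR r) forces a = False.
Set h = True.
  then (NOT h OR NOT s) forces s = False.
Set b = True.
  then (NOT b OR NOT c OR q OR r) forces q = True.
All clauses satisfied.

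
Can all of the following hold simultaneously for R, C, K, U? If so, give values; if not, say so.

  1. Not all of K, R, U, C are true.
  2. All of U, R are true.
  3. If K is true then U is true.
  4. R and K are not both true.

R = True, C = False, K = False, U = True

  (1) {K, R, U, C}: 2/4 true — not all ✓
  (2) {U, R}: all 2 true ✓
  (3) K=F ⇒ U: vacuous ✓
  (4) R=T, K=F — not both ✓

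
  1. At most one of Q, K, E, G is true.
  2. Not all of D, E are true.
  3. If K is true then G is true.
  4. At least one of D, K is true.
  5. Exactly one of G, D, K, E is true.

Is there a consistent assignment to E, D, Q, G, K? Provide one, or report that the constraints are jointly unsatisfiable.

E = False, D = True, Q = True, G = False, K = False

  (1) {Q, K, E, G}: 1 true — at most one ✓
  (2) {D, E}: 1/2 true — not all ✓
  (3) K=F ⇒ G: vacuous ✓
  (4) {D, K}: 1 true — at least one ✓
  (5) {G, D, K, E}: 1 true — exactly one ✓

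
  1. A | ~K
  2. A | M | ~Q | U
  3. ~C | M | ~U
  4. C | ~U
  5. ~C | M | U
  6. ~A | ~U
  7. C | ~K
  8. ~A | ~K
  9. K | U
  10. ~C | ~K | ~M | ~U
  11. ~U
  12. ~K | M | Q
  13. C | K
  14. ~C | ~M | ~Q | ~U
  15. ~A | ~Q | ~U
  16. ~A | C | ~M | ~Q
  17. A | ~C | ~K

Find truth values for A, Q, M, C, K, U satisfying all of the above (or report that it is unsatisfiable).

Case K = True:
  (A | ~K) forces A = True.
  Clause (~A | ~K) is falsified — contradiction.
Case K = False:
  (K | U) forces U = True.
  Clause (~U) is falsified — contradiction.
Both cases fail, so the formula is unsatisfiable.

No satisfying assignment exists.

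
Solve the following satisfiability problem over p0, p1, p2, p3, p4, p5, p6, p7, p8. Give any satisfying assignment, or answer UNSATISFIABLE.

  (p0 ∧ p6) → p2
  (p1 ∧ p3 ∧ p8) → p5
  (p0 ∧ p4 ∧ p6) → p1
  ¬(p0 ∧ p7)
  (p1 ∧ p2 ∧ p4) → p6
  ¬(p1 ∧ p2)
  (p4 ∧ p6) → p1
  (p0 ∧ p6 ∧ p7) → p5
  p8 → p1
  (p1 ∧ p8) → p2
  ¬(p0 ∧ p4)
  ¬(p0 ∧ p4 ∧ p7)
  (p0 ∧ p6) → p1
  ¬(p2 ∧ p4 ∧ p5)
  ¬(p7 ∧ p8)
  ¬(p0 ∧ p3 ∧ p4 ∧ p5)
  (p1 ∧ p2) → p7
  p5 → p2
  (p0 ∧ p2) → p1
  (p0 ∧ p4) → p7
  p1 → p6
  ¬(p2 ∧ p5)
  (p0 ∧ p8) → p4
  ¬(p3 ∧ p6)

p0: False, p1: False, p2: False, p3: False, p4: True, p5: False, p6: False, p7: True, p8: False

Set p0 = False.
Set p1 = False.
  then (p1 ∨ ¬p8) forces p8 = False.
Set p2 = False.
  then (p2 ∨ ¬p5) forces p5 = False.
Set p3 = False.
Set p4 = True.
  then (p1 ∨ ¬p4 ∨ ¬p6) forces p6 = False.
Set p7 = True.
All clauses satisfied.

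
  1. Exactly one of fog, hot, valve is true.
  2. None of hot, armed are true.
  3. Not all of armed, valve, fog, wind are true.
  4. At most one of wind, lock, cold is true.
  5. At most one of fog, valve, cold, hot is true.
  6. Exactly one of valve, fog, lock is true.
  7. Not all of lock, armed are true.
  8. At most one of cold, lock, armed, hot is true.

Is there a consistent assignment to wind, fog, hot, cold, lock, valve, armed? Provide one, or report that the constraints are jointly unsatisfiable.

wind=T; fog=F; hot=F; cold=F; lock=F; valve=T; armed=F

  (1) {fog, hot, valve}: 1 true — exactly one ✓
  (2) {hot, armed}: 0 true — none ✓
  (3) {armed, valve, fog, wind}: 2/4 true — not all ✓
  (4) {wind, lock, cold}: 1 true — at most one ✓
  (5) {fog, valve, cold, hot}: 1 true — at most one ✓
  (6) {valve, fog, lock}: 1 true — exactly one ✓
  (7) {lock, armed}: 0/2 true — not all ✓
  (8) {cold, lock, armed, hot}: 0 true — at most one ✓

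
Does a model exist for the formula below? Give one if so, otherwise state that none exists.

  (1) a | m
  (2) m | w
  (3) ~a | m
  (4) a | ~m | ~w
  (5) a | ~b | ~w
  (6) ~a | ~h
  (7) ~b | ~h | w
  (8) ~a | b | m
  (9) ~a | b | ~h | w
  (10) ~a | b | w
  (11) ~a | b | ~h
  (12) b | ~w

w=F; h=T; m=T; b=F; a=F

Set w = False.
  then (m | w) forces m = True.
Set h = True.
  then (~a | ~h) forces a = False.
  then (~b | ~h | w) forces b = False.
All clauses satisfied.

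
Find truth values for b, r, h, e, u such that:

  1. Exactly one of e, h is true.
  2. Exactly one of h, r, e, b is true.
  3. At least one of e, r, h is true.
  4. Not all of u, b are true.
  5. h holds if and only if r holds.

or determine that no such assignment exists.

b = False; r = False; h = False; e = True; u = True

  (1) {e, h}: 1 true — exactly one ✓
  (2) {h, r, e, b}: 1 true — exactly one ✓
  (3) {e, r, h}: 1 true — at least one ✓
  (4) {u, b}: 1/2 true — not all ✓
  (5) h=F, r=F — same ✓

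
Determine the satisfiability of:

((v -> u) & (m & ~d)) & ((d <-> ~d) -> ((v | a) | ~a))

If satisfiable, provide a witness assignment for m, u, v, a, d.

m=T, u=T, v=F, a=F, d=F

  (v -> u) & (m & ~d) = True
    v -> u = True
    m & ~d = True
      ~d = True
  (d <-> ~d) -> ((v | a) | ~a) = True
    d <-> ~d = False
      ~d = True
    (v | a) | ~a = True
      v | a = False
      ~a = True
Both conjuncts True, so the formula holds.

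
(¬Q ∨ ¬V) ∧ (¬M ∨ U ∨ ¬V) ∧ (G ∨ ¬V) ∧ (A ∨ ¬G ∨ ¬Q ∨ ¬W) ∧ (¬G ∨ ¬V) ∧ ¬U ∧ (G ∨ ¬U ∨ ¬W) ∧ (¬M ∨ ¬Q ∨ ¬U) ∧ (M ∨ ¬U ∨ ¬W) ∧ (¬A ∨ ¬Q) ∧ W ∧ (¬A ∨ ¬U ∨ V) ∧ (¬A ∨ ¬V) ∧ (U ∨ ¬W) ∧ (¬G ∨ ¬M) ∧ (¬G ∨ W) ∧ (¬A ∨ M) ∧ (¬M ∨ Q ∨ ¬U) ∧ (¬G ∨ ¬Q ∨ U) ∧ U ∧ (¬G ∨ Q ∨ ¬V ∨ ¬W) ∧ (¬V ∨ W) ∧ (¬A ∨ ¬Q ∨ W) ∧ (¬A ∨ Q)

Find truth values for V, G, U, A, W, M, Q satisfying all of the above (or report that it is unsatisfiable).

Unsatisfiable — no assignment works.

Case U = True:
  Clause (¬U) is falsified — contradiction.
Case U = False:
  Clause (U) is falsified — contradiction.
Both cases fail, so the formula is unsatisfiable.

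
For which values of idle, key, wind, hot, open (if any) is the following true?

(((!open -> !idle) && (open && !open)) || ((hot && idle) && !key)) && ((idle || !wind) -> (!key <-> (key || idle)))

idle = True, key = False, wind = False, hot = True, open = False

  ((!open -> !idle) && (open && !open)) || ((hot && idle) && !key) = True
    (!open -> !idle) && (open && !open) = False
      !open -> !idle = False
        !open = True
        !idle = False
      open && !open = False
        !open = True
    (hot && idle) && !key = True
      hot && idle = True
      !key = True
  (idle || !wind) -> (!key <-> (key || idle)) = True
    idle || !wind = True
      !wind = True
    !key <-> (key || idle) = True
      !key = True
      key || idle = True
Both conjuncts True, so the formula holds.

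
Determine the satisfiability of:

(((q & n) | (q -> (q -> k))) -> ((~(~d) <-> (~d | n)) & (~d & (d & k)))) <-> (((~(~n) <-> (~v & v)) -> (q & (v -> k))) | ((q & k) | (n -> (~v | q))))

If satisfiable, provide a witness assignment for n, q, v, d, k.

n: False, q: True, v: True, d: True, k: False

  (((q & n) | (q -> (q -> k))) -> ((~(~d) <-> (~d | n)) & (~d & (d & k)))) <-> (((~(~n) <-> (~v & v)) -> (q & (v -> k))) | ((q & k) | (n -> (~v | q)))) = True
    ((q & n) | (q -> (q -> k))) -> ((~(~d) <-> (~d | n)) & (~d & (d & k))) = True
      (q & n) | (q -> (q -> k)) = False
        q & n = False
        q -> (q -> k) = False
          q -> k = False
      (~(~d) <-> (~d | n)) & (~d & (d & k)) = False
        ~(~d) <-> (~d | n) = False
          ~(~d) = True
            ~d = False
          ~d | n = False
            ~d = False
        ~d & (d & k) = False
          ~d = False
          d & k = False
    ((~(~n) <-> (~v & v)) -> (q & (v -> k))) | ((q & k) | (n -> (~v | q))) = True
      (~(~n) <-> (~v & v)) -> (q & (v -> k)) = False
        ~(~n) <-> (~v & v) = True
          ~(~n) = False
            ~n = True
          ~v & v = False
            ~v = False
        q & (v -> k) = False
          v -> k = False
      (q & k) | (n -> (~v | q)) = True
        q & k = False
        n -> (~v | q) = True
          ~v | q = True
            ~v = False
The formula evaluates to True.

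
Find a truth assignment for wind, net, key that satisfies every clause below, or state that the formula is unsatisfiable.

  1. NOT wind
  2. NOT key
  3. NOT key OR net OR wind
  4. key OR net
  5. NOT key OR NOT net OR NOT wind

Unit clause (NOT wind) forces wind = False.
Unit clause (NOT key) forces key = False.
In (key OR net) only net is left, so net = True.
Check each clause:
  (NOT wind): NOT wind holds.
  (NOT key): NOT key holds.
  (NOT key OR net OR wind): NOT key holds.
  (key OR net): net holds.
  (NOT key OR NOT net OR NOT wind): NOT key holds.
All clauses satisfied.

wind=F, net=T, key=F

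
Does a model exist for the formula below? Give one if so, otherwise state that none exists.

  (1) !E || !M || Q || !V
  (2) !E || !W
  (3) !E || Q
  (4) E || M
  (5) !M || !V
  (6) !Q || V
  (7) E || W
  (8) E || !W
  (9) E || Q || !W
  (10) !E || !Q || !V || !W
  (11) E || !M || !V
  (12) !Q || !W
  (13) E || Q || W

M = False, V = True, W = False, Q = True, E = True

Set M = False.
  then (E || M) forces E = True.
  then (!E || !W) forces W = False.
  then (!E || Q) forces Q = True.
  then (!Q || V) forces V = True.
All clauses satisfied.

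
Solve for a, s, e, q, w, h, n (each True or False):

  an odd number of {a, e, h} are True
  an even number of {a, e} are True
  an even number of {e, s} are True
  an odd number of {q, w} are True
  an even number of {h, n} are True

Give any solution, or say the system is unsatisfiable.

a = False, s = False, e = False, q = False, w = True, h = True, n = True

{a, e, h}: 1 true → odd ✓
{a, e}: 0 true → even ✓
{e, s}: 0 true → even ✓
{q, w}: 1 true → odd ✓
{h, n}: 2 true → even ✓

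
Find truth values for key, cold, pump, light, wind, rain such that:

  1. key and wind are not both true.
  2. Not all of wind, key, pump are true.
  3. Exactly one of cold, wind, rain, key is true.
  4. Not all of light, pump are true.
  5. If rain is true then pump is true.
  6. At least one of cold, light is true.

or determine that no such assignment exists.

key = False; cold = True; pump = True; light = False; wind = False; rain = False

  (1) key=F, wind=F — not both ✓
  (2) {wind, key, pump}: 1/3 true — not all ✓
  (3) {cold, wind, rain, key}: 1 true — exactly one ✓
  (4) {light, pump}: 1/2 true — not all ✓
  (5) rain=F ⇒ pump: vacuous ✓
  (6) {cold, light}: 1 true — at least one ✓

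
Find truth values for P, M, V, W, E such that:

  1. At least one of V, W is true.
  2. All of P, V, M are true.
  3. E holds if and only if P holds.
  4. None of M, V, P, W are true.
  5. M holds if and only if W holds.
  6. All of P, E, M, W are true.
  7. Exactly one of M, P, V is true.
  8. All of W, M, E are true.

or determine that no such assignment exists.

Case P = True:
  Constraint (4) is violated (P=T) — contradiction.
Case P = False:
  Constraint (2) is violated (P=F) — contradiction.
Both cases fail — unsatisfiable.

No satisfying assignment exists.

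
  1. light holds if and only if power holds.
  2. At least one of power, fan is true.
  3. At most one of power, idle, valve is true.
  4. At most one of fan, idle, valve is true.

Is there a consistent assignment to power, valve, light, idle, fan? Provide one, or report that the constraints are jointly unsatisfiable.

power: True; valve: False; light: True; idle: False; fan: True

  (1) light=T, power=T — same ✓
  (2) {power, fan}: 2 true — at least one ✓
  (3) {power, idle, valve}: 1 true — at most one ✓
  (4) {fan, idle, valve}: 1 true — at most one ✓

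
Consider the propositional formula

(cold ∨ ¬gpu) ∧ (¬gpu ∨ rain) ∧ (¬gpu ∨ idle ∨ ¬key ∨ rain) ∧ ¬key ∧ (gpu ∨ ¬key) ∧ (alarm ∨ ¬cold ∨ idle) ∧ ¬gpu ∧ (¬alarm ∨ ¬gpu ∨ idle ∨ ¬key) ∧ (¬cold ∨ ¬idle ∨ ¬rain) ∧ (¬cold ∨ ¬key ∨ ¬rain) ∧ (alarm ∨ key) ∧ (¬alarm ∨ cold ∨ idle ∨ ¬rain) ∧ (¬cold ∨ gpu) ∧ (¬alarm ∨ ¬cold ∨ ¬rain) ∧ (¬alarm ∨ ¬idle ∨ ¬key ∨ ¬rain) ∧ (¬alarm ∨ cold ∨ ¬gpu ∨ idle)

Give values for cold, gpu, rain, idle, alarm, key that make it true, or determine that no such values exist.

cold: False, gpu: False, rain: False, idle: True, alarm: True, key: False

Unit clause (¬key) forces key = False.
Unit clause (¬gpu) forces gpu = False.
In (alarm ∨ key) only alarm is left, so alarm = True.
In (¬cold ∨ gpu) only ¬cold is left, so cold = False.
Set rain = False.
Set idle = True.
All clauses satisfied.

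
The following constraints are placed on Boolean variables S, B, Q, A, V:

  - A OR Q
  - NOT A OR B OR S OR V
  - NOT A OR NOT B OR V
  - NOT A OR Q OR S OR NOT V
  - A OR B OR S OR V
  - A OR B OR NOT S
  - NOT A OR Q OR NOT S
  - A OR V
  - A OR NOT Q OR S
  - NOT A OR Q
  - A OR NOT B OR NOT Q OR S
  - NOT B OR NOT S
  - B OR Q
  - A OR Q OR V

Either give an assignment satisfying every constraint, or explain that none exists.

Set S = False.
Set B = True.
Try Q = False:
  (A OR Q) forces A = True.
  clause (NOT A OR Q) is falsified — backtrack.
So Q = True.
  then (A OR NOT Q OR S) forces A = True.
  then (NOT A OR NOT B OR V) forces V = True.
All clauses satisfied.

S=F, B=T, Q=T, A=T, V=T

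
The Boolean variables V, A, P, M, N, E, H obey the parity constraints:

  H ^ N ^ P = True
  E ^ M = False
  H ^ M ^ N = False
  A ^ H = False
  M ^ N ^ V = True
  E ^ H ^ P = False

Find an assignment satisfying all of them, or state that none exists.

V: False; A: True; P: True; M: False; N: True; E: False; H: True

H ^ N ^ P = T ^ T ^ T = True ✓
E ^ M = F ^ F = False ✓
H ^ M ^ N = T ^ F ^ T = False ✓
A ^ H = T ^ T = False ✓
M ^ N ^ V = F ^ T ^ F = True ✓
E ^ H ^ P = F ^ T ^ T = False ✓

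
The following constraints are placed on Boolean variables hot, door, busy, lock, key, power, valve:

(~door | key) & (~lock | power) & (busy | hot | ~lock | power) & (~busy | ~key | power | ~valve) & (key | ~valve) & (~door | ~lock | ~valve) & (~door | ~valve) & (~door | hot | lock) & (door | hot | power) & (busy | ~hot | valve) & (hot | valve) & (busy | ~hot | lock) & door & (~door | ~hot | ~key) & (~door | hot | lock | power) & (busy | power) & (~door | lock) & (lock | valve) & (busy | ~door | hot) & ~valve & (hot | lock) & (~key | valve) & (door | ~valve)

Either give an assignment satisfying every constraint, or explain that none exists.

Unsatisfiable — no assignment works.

Case door = True:
  (~door | key) forces key = True.
  (~door | ~valve) forces valve = False.
  Clause (~key | valve) is falsified — contradiction.
Case door = False:
  Clause (door) is falsified — contradiction.
Both cases fail, so the formula is unsatisfiable.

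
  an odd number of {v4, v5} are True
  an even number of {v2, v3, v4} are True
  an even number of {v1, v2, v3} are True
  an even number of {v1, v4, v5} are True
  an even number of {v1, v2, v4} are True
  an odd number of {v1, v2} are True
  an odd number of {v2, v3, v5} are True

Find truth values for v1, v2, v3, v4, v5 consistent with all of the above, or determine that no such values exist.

v1: True; v2: False; v3: True; v4: True; v5: False

{v4, v5}: 1 true → odd ✓
{v2, v3, v4}: 2 true → even ✓
{v1, v2, v3}: 2 true → even ✓
{v1, v4, v5}: 2 true → even ✓
{v1, v2, v4}: 2 true → even ✓
{v1, v2}: 1 true → odd ✓
{v2, v3, v5}: 1 true → odd ✓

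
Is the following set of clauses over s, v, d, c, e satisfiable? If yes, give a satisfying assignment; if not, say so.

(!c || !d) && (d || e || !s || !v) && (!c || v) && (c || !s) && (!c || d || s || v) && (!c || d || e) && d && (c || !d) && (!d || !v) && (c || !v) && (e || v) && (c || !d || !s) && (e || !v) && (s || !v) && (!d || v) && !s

Case d = True:
  (!c || !d) forces c = False.
  Clause (c || !d) is falsified — contradiction.
Case d = False:
  Clause (d) is falsified — contradiction.
Both cases fail, so the formula is unsatisfiable.

UNSATISFIABLE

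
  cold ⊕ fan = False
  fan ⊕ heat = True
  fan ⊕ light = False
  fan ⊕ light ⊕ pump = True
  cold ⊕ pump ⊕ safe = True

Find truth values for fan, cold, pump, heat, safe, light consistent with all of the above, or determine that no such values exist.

fan = True, cold = True, pump = True, heat = False, safe = True, light = True

cold ⊕ fan = T ⊕ T = False ✓
fan ⊕ heat = T ⊕ F = True ✓
fan ⊕ light = T ⊕ T = False ✓
fan ⊕ light ⊕ pump = T ⊕ T ⊕ T = True ✓
cold ⊕ pump ⊕ safe = T ⊕ T ⊕ T = True ✓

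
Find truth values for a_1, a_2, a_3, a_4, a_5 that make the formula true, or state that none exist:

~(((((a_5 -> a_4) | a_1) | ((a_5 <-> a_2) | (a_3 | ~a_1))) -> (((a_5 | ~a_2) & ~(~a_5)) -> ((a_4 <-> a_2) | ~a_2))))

a_1=F; a_2=T; a_3=T; a_4=F; a_5=T

  ~(((((a_5 -> a_4) | a_1) | ((a_5 <-> a_2) | (a_3 | ~a_1))) -> (((a_5 | ~a_2) & ~(~a_5)) -> ((a_4 <-> a_2) | ~a_2)))) = True
    (((a_5 -> a_4) | a_1) | ((a_5 <-> a_2) | (a_3 | ~a_1))) -> (((a_5 | ~a_2) & ~(~a_5)) -> ((a_4 <-> a_2) | ~a_2)) = False
      ((a_5 -> a_4) | a_1) | ((a_5 <-> a_2) | (a_3 | ~a_1)) = True
        (a_5 -> a_4) | a_1 = False
          a_5 -> a_4 = False
        (a_5 <-> a_2) | (a_3 | ~a_1) = True
          a_5 <-> a_2 = True
          a_3 | ~a_1 = True
            ~a_1 = True
      ((a_5 | ~a_2) & ~(~a_5)) -> ((a_4 <-> a_2) | ~a_2) = False
        (a_5 | ~a_2) & ~(~a_5) = True
          a_5 | ~a_2 = True
            ~a_2 = False
          ~(~a_5) = True
            ~a_5 = False
        (a_4 <-> a_2) | ~a_2 = False
          a_4 <-> a_2 = False
          ~a_2 = False
The formula evaluates to True.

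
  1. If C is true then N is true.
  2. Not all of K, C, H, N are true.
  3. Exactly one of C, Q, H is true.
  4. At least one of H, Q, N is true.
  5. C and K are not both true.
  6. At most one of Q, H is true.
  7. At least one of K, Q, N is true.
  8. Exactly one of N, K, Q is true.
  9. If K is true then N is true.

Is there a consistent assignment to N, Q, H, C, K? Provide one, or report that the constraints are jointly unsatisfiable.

N: True, Q: False, H: True, C: False, K: False

  (1) C=F ⇒ N: vacuous ✓
  (2) {K, C, H, N}: 2/4 true — not all ✓
  (3) {C, Q, H}: 1 true — exactly one ✓
  (4) {H, Q, N}: 2 true — at least one ✓
  (5) C=F, K=F — not both ✓
  (6) {Q, H}: 1 true — at most one ✓
  (7) {K, Q, N}: 1 true — at least one ✓
  (8) {N, K, Q}: 1 true — exactly one ✓
  (9) K=F ⇒ N: vacuous ✓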